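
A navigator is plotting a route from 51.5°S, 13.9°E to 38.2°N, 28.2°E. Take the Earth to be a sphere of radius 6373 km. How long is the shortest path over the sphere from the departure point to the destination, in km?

cos σ = sin φ₁ sin φ₂ + cos φ₁ cos φ₂ cos Δλ
      = sin(-51.50°)sin(38.20°) + cos(-51.50°)cos(38.20°)cos(14.30°) = -0.0099
σ = 90.568° → d = Rσ = 6373·1.58072 = 10074 km

10074 km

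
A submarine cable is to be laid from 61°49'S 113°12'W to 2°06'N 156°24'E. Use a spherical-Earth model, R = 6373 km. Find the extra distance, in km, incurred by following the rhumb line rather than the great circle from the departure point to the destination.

395 km

Great circle: cos σ = sin φ₁ sin φ₂ + cos φ₁ cos φ₂ cos Δλ,  σ = 1.6064 rad → d_gc = 10237.6 km
Rhumb line: Δψ = +1.4189, q = Δφ/Δψ = 0.7862, d_rh = R√(Δφ²+q²Δλ²) = 10632.3 km
Excess = 10632.3 − 10237.6 = 394.7 ≈ 395 km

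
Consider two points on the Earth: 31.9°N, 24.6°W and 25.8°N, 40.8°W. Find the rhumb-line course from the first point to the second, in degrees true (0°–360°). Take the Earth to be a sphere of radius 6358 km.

Δψ = ln[tan(π/4+φ₂/2)/tan(π/4+φ₁/2)] = -0.1216
Δλ = -0.2827 rad (taken the short way round)
course = atan2(Δλ, Δψ) = 246.72°

246.7°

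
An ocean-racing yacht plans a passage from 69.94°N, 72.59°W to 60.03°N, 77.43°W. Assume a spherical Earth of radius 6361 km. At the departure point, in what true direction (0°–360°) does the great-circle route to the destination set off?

193.9°

θ = atan2( sin Δλ·cos φ₂ ,  cos φ₁ sin φ₂ − sin φ₁ cos φ₂ cos Δλ )
  = atan2(-0.0421, -0.1704) = 193.89°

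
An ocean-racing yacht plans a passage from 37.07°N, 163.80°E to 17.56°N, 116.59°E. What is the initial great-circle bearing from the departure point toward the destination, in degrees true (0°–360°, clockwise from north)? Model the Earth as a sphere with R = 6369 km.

257.9°

N = sin Δλ·cos φ₂ = -0.6997;  D = cos φ₁ sin φ₂ − sin φ₁ cos φ₂ cos Δλ = -0.1497
initial course = atan2(N, D) = 257.93°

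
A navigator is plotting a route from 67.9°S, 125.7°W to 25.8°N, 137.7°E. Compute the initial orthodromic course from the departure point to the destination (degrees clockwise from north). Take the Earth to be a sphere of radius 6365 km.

274.3°

N = sin Δλ·cos φ₂ = -0.8944;  D = cos φ₁ sin φ₂ − sin φ₁ cos φ₂ cos Δλ = +0.0679
initial course = atan2(N, D) = 274.34°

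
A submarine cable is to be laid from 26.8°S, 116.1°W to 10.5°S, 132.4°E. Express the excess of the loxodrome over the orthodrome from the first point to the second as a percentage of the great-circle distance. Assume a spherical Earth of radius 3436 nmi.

Great circle: σ = 1.8126 rad → d_gc = Rσ = 6228.2 nmi
Rhumb: Δφ = +0.2845, Δλ = -1.9460, Δψ = +0.3015, q = Δφ/Δψ = 0.9436 → d_rh = R√(Δφ²+q²Δλ²) = 6384.5 nmi
Excess = (6384.5 − 6228.2) / 6228.2 = 156.3 / 6228.2 = 2.51% ≈ 2.5%

2.5%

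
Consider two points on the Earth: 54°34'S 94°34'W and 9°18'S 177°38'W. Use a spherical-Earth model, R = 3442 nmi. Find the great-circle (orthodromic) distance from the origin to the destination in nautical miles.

4711 nmi

cos σ = sin φ₁ sin φ₂ + cos φ₁ cos φ₂ cos Δλ
      = sin(-54.57°)sin(-9.30°) + cos(-54.57°)cos(-9.30°)cos(-83.07°) = 0.2007
σ = 78.420° → d = Rσ = 3442·1.36868 = 4711 nmi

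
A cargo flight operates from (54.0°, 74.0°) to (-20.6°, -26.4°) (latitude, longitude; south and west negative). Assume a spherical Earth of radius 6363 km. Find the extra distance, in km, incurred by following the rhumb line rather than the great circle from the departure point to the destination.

278 km

Great circle: cos σ = sin φ₁ sin φ₂ + cos φ₁ cos φ₂ cos Δλ,  σ = 1.9649 rad → d_gc = 12502.6 km
Rhumb line: Δψ = -1.4917, q = Δφ/Δψ = 0.8728, d_rh = R√(Δφ²+q²Δλ²) = 12780.8 km
Excess = 12780.8 − 12502.6 = 278.2 ≈ 278 km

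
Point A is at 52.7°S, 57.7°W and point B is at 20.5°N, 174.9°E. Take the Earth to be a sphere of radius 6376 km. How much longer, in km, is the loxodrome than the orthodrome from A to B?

593 km

Great circle: cos σ = sin φ₁ sin φ₂ + cos φ₁ cos φ₂ cos Δλ,  σ = 2.2438 rad → d_gc = 14306.4 km
Rhumb line: Δψ = +1.4518, q = Δφ/Δψ = 0.8800, d_rh = R√(Δφ²+q²Δλ²) = 14899.6 km
Excess = 14899.6 − 14306.4 = 593.2 ≈ 593 km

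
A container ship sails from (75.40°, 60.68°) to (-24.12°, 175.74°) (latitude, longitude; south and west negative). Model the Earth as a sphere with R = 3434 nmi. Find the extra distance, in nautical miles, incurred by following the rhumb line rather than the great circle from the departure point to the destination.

500 nmi

Great circle: cos σ = sin φ₁ sin φ₂ + cos φ₁ cos φ₂ cos Δλ,  σ = 2.0862 rad → d_gc = 7164.1 nmi
Rhumb line: Δψ = -2.4889, q = Δφ/Δψ = 0.6979, d_rh = R√(Δφ²+q²Δλ²) = 7664.1 nmi
Excess = 7664.1 − 7164.1 = 500.0 ≈ 500 nmi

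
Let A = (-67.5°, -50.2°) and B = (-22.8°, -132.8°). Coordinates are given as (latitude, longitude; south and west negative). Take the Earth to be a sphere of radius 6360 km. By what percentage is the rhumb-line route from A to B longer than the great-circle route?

Great circle: σ = 1.1555 rad → d_gc = Rσ = 7349.0 km
Rhumb: Δφ = +0.7802, Δλ = -1.4416, Δψ = +1.2060, q = Δφ/Δψ = 0.6469 → d_rh = R√(Δφ²+q²Δλ²) = 7733.0 km
Excess = (7733.0 − 7349.0) / 7349.0 = 384.0 / 7349.0 = 5.23% ≈ 5.2%

5.2%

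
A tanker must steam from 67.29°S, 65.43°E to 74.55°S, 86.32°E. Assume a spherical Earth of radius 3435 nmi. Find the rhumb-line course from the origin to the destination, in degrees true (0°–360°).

Meridional parts: M(φ₁)=-1.6054, M(φ₂)=-1.9977 → ΔM = -0.3923;  Δλ = +0.3646 rad
tan C = Δλ / ΔM = -0.9293 → C = 137.10°

137.1°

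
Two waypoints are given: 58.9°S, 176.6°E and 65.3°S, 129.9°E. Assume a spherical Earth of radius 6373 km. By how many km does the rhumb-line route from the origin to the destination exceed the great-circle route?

Great circle: cos σ = sin φ₁ sin φ₂ + cos φ₁ cos φ₂ cos Δλ,  σ = 0.3872 rad → d_gc = 2467.9 km
Rhumb line: Δψ = -0.2397, q = Δφ/Δψ = 0.4659, d_rh = R√(Δφ²+q²Δλ²) = 2522.8 km
Excess = 2522.8 − 2467.9 = 54.9 ≈ 55 km

55 km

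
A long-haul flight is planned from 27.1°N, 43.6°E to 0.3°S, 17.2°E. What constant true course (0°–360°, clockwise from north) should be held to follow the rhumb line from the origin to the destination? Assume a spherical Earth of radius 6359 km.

Δψ = ln[tan(π/4+φ₂/2)/tan(π/4+φ₁/2)] = -0.4969
Δλ = -0.4608 rad (taken the short way round)
course = atan2(Δλ, Δψ) = 222.84°

222.8°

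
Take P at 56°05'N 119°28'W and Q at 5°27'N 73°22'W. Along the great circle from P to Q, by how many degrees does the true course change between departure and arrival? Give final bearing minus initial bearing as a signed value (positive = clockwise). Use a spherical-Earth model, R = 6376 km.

+27.1°

Initial bearing θ₁ = atan2(sin Δλ cos φ₂, cos φ₁ sin φ₂ − sin φ₁ cos φ₂ cos Δλ) = 125.93°
Final bearing θ₂ = (initial bearing from the destination back to the start) + 180° = 153.01°
Δθ = θ₂ − θ₁ = +27.1°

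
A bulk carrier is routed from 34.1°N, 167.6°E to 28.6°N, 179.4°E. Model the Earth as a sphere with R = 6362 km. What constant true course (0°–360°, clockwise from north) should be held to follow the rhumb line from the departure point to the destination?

Meridional parts: M(φ₁)=+0.6338, M(φ₂)=+0.5213 → ΔM = -0.1125;  Δλ = +0.2059 rad
tan C = Δλ / ΔM = -1.8310 → C = 118.64°

118.6°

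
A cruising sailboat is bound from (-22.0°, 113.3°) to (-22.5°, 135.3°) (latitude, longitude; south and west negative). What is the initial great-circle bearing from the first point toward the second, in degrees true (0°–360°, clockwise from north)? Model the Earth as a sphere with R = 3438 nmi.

95.6°

N = sin Δλ·cos φ₂ = +0.3461;  D = cos φ₁ sin φ₂ − sin φ₁ cos φ₂ cos Δλ = -0.0339
initial course = atan2(N, D) = 95.60°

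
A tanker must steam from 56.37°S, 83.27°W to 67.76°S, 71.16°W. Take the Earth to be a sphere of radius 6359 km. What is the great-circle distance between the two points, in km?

cos σ = sin φ₁ sin φ₂ + cos φ₁ cos φ₂ cos Δλ
      = sin(-56.37°)sin(-67.76°) + cos(-56.37°)cos(-67.76°)cos(12.11°) = 0.9756
σ = 12.672° → d = Rσ = 6359·0.22117 = 1406 km

1406 km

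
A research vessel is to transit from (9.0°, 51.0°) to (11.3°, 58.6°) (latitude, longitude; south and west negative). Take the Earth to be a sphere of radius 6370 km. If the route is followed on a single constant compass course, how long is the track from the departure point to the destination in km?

870 km

Δψ = ln[tan(π/4+φ₂/2)/tan(π/4+φ₁/2)] = +0.0408;  Δφ = +0.0401 rad,  Δλ = +0.1326 rad
q = Δφ/Δψ = 0.9843
d = R·√(Δφ² + q²Δλ²) = 6370·0.13659 = 870 km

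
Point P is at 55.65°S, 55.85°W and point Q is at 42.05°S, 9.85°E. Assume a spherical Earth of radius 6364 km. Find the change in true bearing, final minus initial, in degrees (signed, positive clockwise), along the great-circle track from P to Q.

Initial bearing θ₁ = atan2(sin Δλ cos φ₂, cos φ₁ sin φ₂ − sin φ₁ cos φ₂ cos Δλ) = 100.52°
Final bearing θ₂ = (initial bearing from the destination back to the start) + 180° = 48.34°
Δθ = θ₂ − θ₁ = -52.2°

-52.2°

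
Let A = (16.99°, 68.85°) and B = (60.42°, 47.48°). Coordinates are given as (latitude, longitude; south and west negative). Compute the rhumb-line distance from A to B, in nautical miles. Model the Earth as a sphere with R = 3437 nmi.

Rhumb course C = atan2(Δλ, Δψ) with Δψ = ln[tan(π/4+φ₂/2)/tan(π/4+φ₁/2)] = +1.0307, Δλ = -0.3730 → C = 340.11°
d = R·|Δφ| / |cos C| = 3437·0.75800 / 0.94033 = 2771 nmi

2771 nmi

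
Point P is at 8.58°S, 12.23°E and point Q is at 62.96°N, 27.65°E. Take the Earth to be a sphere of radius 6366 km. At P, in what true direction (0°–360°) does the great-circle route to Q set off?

7.3°

θ = atan2( sin Δλ·cos φ₂ ,  cos φ₁ sin φ₂ − sin φ₁ cos φ₂ cos Δλ )
  = atan2(+0.1209, +0.9461) = 7.28°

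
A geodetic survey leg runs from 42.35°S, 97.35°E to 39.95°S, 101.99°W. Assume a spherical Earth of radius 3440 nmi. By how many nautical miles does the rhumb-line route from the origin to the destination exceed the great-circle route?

Great circle: cos σ = sin φ₁ sin φ₂ + cos φ₁ cos φ₂ cos Δλ,  σ = 1.6730 rad → d_gc = 5755.1 nmi
Rhumb line: Δψ = +0.0556, q = Δφ/Δψ = 0.7529, d_rh = R√(Δφ²+q²Δλ²) = 7263.4 nmi
Excess = 7263.4 − 5755.1 = 1508.3 ≈ 1508 nmi

1508 nmi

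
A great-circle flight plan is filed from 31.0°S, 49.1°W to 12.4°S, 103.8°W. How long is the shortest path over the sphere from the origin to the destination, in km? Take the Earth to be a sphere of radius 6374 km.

5955 km

cos σ = sin φ₁ sin φ₂ + cos φ₁ cos φ₂ cos Δλ
      = sin(-31.00°)sin(-12.40°) + cos(-31.00°)cos(-12.40°)cos(-54.70°) = 0.5944
σ = 53.533° → d = Rσ = 6374·0.93432 = 5955 km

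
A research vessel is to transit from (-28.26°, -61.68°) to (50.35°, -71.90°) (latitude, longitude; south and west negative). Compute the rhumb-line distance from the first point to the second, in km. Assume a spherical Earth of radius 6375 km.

8805 km

Rhumb course C = atan2(Δλ, Δψ) with Δψ = ln[tan(π/4+φ₂/2)/tan(π/4+φ₁/2)] = +1.5348, Δλ = -0.1784 → C = 353.37°
d = R·|Δφ| / |cos C| = 6375·1.37200 / 0.99331 = 8805 km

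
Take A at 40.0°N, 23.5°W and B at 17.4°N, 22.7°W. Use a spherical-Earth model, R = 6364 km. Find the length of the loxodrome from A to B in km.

2511 km

Δψ = ln[tan(π/4+φ₂/2)/tan(π/4+φ₁/2)] = -0.4544;  Δφ = -0.3944 rad,  Δλ = +0.0140 rad
q = Δφ/Δψ = 0.8680
d = R·√(Δφ² + q²Δλ²) = 6364·0.39463 = 2511 km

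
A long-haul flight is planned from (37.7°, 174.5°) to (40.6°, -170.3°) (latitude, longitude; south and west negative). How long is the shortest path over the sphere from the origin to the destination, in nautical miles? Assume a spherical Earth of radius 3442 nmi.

728 nmi

Haversine: a = sin²(Δφ/2)+cos φ₁ cos φ₂ sin²(Δλ/2) = 0.01115;  σ = 2·atan2(√a,√(1−a))
σ = 12.122° → d = Rσ = 3442·0.21157 = 728 nmi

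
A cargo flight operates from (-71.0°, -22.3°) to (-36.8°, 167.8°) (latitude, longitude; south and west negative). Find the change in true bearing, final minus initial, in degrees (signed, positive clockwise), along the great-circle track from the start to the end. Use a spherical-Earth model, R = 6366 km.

Initial bearing θ₁ = atan2(sin Δλ cos φ₂, cos φ₁ sin φ₂ − sin φ₁ cos φ₂ cos Δλ) = 188.49°
Final bearing θ₂ = (initial bearing from the destination back to the start) + 180° = 356.56°
Δθ = θ₂ − θ₁ = +168.1°

+168.1°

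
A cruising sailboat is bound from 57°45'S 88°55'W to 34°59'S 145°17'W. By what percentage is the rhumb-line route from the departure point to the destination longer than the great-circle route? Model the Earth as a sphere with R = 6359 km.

Great circle: σ = 0.7568 rad → d_gc = Rσ = 4812.4 km
Rhumb: Δφ = +0.3974, Δλ = -0.9838, Δψ = +0.5885, q = Δφ/Δψ = 0.6752 → d_rh = R√(Δφ²+q²Δλ²) = 4922.2 km
Excess = (4922.2 − 4812.4) / 4812.4 = 109.8 / 4812.4 = 2.28% ≈ 2.3%

2.3%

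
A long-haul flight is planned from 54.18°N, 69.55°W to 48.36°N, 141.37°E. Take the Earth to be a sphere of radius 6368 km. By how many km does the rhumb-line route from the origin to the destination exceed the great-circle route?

2122 km

Great circle: cos σ = sin φ₁ sin φ₂ + cos φ₁ cos φ₂ cos Δλ,  σ = 1.2949 rad → d_gc = 8246.1 km
Rhumb line: Δψ = -0.1626, q = Δφ/Δψ = 0.6245, d_rh = R√(Δφ²+q²Δλ²) = 10368.4 km
Excess = 10368.4 − 8246.1 = 2122.3 ≈ 2122 km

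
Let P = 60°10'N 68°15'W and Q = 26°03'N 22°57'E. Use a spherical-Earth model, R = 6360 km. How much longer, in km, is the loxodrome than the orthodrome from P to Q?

459 km

Great circle: cos σ = sin φ₁ sin φ₂ + cos φ₁ cos φ₂ cos Δλ,  σ = 1.1901 rad → d_gc = 7568.8 km
Rhumb line: Δψ = -0.8516, q = Δφ/Δψ = 0.6992, d_rh = R√(Δφ²+q²Δλ²) = 8027.8 km
Excess = 8027.8 − 7568.8 = 459.0 ≈ 459 km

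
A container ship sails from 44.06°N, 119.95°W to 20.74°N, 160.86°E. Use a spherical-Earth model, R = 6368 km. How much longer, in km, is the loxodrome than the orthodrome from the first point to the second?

208 km

Great circle: cos σ = sin φ₁ sin φ₂ + cos φ₁ cos φ₂ cos Δλ,  σ = 1.1893 rad → d_gc = 7573.5 km
Rhumb line: Δψ = -0.4882, q = Δφ/Δψ = 0.8337, d_rh = R√(Δφ²+q²Δλ²) = 7781.9 km
Excess = 7781.9 − 7573.5 = 208.4 ≈ 208 km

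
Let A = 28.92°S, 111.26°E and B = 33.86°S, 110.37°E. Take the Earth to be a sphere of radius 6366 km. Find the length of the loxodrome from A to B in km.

555 km

Δψ = ln[tan(π/4+φ₂/2)/tan(π/4+φ₁/2)] = -0.1011;  Δφ = -0.0862 rad,  Δλ = -0.0155 rad
q = Δφ/Δψ = 0.8532
d = R·√(Δφ² + q²Δλ²) = 6366·0.08723 = 555 km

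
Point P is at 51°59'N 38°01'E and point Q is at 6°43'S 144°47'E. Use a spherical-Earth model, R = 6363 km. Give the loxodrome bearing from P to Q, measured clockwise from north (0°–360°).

122.4°

Δψ = ln[tan(π/4+φ₂/2)/tan(π/4+φ₁/2)] = -1.1832
Δλ = +1.8634 rad (taken the short way round)
course = atan2(Δλ, Δψ) = 122.41°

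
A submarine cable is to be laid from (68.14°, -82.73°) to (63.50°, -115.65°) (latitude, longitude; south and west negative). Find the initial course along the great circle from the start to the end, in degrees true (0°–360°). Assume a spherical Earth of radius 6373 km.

θ = atan2( sin Δλ·cos φ₂ ,  cos φ₁ sin φ₂ − sin φ₁ cos φ₂ cos Δλ )
  = atan2(-0.2425, -0.0144) = 266.60°

266.6°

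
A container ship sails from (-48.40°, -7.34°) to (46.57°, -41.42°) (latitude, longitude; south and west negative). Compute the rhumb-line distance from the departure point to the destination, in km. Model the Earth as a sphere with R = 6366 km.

11063 km

Δψ = ln[tan(π/4+φ₂/2)/tan(π/4+φ₁/2)] = +1.8886;  Δφ = +1.6575 rad,  Δλ = -0.5948 rad
q = Δφ/Δψ = 0.8776
d = R·√(Δφ² + q²Δλ²) = 6366·1.73780 = 11063 km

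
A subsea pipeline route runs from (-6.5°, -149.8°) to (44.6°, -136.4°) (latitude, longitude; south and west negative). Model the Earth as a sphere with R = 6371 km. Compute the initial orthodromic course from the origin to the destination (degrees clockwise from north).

12.0°

θ = atan2( sin Δλ·cos φ₂ ,  cos φ₁ sin φ₂ − sin φ₁ cos φ₂ cos Δλ )
  = atan2(+0.1650, +0.7760) = 12.00°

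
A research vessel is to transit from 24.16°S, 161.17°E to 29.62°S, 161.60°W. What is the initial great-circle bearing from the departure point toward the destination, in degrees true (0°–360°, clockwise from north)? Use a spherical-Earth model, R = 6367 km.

107.7°

θ = atan2( sin Δλ·cos φ₂ ,  cos φ₁ sin φ₂ − sin φ₁ cos φ₂ cos Δλ )
  = atan2(+0.5260, -0.1677) = 107.68°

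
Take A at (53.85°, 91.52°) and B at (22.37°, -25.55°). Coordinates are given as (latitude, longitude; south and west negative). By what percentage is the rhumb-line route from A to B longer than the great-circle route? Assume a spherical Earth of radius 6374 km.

Great circle: σ = 1.5117 rad → d_gc = Rσ = 9635.6 km
Rhumb: Δφ = -0.5494, Δλ = -2.0433, Δψ = -0.7190, q = Δφ/Δψ = 0.7642 → d_rh = R√(Δφ²+q²Δλ²) = 10550.6 km
Excess = (10550.6 − 9635.6) / 9635.6 = 915.0 / 9635.6 = 9.50% ≈ 9.5%

9.5%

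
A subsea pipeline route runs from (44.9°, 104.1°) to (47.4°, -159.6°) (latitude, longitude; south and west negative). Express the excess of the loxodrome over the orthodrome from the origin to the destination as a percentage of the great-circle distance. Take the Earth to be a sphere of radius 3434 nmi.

Great circle: σ = 1.0849 rad → d_gc = Rσ = 3725.6 nmi
Rhumb: Δφ = +0.0436, Δλ = +1.6808, Δψ = +0.0630, q = Δφ/Δψ = 0.6926 → d_rh = R√(Δφ²+q²Δλ²) = 4000.3 nmi
Excess = (4000.3 − 3725.6) / 3725.6 = 274.7 / 3725.6 = 7.37% ≈ 7.4%

7.4%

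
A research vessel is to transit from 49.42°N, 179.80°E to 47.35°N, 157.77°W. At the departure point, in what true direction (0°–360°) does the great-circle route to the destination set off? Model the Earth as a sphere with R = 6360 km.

N = sin Δλ·cos φ₂ = +0.2585;  D = cos φ₁ sin φ₂ − sin φ₁ cos φ₂ cos Δλ = +0.0028
initial course = atan2(N, D) = 89.38°

89.4°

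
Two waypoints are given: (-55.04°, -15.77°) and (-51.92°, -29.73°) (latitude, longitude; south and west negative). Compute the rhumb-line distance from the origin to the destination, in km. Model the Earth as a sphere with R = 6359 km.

Rhumb course C = atan2(Δλ, Δψ) with Δψ = ln[tan(π/4+φ₂/2)/tan(π/4+φ₁/2)] = +0.0916, Δλ = -0.2436 → C = 290.59°
d = R·|Δφ| / |cos C| = 6359·0.05445 / 0.35176 = 984 km

984 km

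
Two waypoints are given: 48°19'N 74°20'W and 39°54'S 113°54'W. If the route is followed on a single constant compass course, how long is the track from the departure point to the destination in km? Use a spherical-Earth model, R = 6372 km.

10567 km

Δψ = ln[tan(π/4+φ₂/2)/tan(π/4+φ₁/2)] = -1.7264;  Δφ = -1.5397 rad,  Δλ = -0.6906 rad
q = Δφ/Δψ = 0.8918
d = R·√(Δφ² + q²Δλ²) = 6372·1.65828 = 10567 km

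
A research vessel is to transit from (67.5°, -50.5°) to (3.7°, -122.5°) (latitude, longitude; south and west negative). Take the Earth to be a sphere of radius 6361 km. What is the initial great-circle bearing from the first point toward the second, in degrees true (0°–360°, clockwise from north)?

254.7°

N = sin Δλ·cos φ₂ = -0.9491;  D = cos φ₁ sin φ₂ − sin φ₁ cos φ₂ cos Δλ = -0.2602
initial course = atan2(N, D) = 254.67°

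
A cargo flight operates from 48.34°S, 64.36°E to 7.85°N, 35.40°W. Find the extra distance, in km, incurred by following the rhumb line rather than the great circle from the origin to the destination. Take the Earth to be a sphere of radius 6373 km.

Great circle: cos σ = sin φ₁ sin φ₂ + cos φ₁ cos φ₂ cos Δλ,  σ = 1.7861 rad → d_gc = 11383.0 km
Rhumb line: Δψ = +1.1038, q = Δφ/Δψ = 0.8885, d_rh = R√(Δφ²+q²Δλ²) = 11672.9 km
Excess = 11672.9 − 11383.0 = 289.9 ≈ 290 km

290 km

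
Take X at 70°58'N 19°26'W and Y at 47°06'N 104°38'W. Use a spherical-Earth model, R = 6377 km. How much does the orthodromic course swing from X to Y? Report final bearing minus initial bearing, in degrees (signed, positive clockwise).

At departure: θ₁ = atan2(sin Δλ cos φ₂, cos φ₁ sin φ₂ − sin φ₁ cos φ₂ cos Δλ) = 285.26°
At arrival: θ₂ = atan2(sin Δλ cos φ₁, −cos φ₂ sin φ₁ + sin φ₂ cos φ₁ cos Δλ) = 207.53°
Δθ = θ₂ − θ₁ = -77.7°

-77.7°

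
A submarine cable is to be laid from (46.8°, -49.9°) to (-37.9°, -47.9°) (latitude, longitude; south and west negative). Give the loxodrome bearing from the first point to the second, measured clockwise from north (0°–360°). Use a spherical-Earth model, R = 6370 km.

Meridional parts: M(φ₁)=+0.9265, M(φ₂)=-0.7158 → ΔM = -1.6423;  Δλ = +0.0349 rad
tan C = Δλ / ΔM = -0.0213 → C = 178.78°

178.8°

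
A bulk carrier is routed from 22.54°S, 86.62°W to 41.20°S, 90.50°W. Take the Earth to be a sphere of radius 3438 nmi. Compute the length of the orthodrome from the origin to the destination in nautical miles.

1137 nmi

cos σ = sin φ₁ sin φ₂ + cos φ₁ cos φ₂ cos Δλ
      = sin(-22.54°)sin(-41.20°) + cos(-22.54°)cos(-41.20°)cos(-3.88°) = 0.9458
σ = 18.943° → d = Rσ = 3438·0.33062 = 1137 nmi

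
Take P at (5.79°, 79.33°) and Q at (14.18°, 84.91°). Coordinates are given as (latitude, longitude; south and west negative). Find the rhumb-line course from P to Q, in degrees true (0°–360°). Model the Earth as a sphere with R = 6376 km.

Δψ = ln[tan(π/4+φ₂/2)/tan(π/4+φ₁/2)] = +0.1488
Δλ = +0.0974 rad (taken the short way round)
course = atan2(Δλ, Δψ) = 33.20°

33.2°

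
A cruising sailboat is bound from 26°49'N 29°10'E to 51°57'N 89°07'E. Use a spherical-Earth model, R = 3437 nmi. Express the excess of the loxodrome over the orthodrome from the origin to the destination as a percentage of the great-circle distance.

Great circle: σ = 0.8883 rad → d_gc = Rσ = 3053.2 nmi
Rhumb: Δφ = +0.4387, Δλ = +1.0463, Δψ = +0.5786, q = Δφ/Δψ = 0.7581 → d_rh = R√(Δφ²+q²Δλ²) = 3115.5 nmi
Excess = (3115.5 − 3053.2) / 3053.2 = 62.3 / 3053.2 = 2.04% ≈ 2.0%

2.0%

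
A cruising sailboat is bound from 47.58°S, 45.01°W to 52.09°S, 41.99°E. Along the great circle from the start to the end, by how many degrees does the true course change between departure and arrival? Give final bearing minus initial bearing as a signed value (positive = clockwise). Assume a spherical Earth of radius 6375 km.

-71.9°

At departure: θ₁ = atan2(sin Δλ cos φ₂, cos φ₁ sin φ₂ − sin φ₁ cos φ₂ cos Δλ) = 129.65°
At arrival: θ₂ = atan2(sin Δλ cos φ₁, −cos φ₂ sin φ₁ + sin φ₂ cos φ₁ cos Δλ) = 57.71°
Δθ = θ₂ − θ₁ = -71.9°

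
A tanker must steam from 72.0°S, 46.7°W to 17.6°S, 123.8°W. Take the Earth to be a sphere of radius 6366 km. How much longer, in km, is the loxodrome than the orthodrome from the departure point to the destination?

347 km

Great circle: cos σ = sin φ₁ sin φ₂ + cos φ₁ cos φ₂ cos Δλ,  σ = 1.2097 rad → d_gc = 7700.7 km
Rhumb line: Δψ = +1.5306, q = Δφ/Δψ = 0.6203, d_rh = R√(Δφ²+q²Δλ²) = 8048.0 km
Excess = 8048.0 − 7700.7 = 347.3 ≈ 347 km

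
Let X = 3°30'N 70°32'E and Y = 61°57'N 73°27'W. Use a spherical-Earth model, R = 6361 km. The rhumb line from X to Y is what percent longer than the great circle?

14.9%

Great circle: σ = 1.9026 rad → d_gc = Rσ = 12102.6 km
Rhumb: Δφ = +1.0201, Δλ = -2.5130, Δψ = +1.3260, q = Δφ/Δψ = 0.7693 → d_rh = R√(Δφ²+q²Δλ²) = 13905.0 km
Excess = (13905.0 − 12102.6) / 12102.6 = 1802.4 / 12102.6 = 14.89% ≈ 14.9%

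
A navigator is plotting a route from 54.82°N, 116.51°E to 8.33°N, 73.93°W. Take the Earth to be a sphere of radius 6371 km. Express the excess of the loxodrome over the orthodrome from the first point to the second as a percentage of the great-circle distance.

24.6%

Great circle: σ = 2.0289 rad → d_gc = Rσ = 12925.9 km
Rhumb: Δφ = -0.8114, Δλ = +2.9594, Δψ = -1.0029, q = Δφ/Δψ = 0.8091 → d_rh = R√(Δφ²+q²Δλ²) = 16106.7 km
Excess = (16106.7 − 12925.9) / 12925.9 = 3180.8 / 12925.9 = 24.61% ≈ 24.6%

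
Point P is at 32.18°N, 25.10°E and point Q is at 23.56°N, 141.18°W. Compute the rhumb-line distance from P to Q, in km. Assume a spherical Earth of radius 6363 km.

Δψ = ln[tan(π/4+φ₂/2)/tan(π/4+φ₁/2)] = -0.1704;  Δφ = -0.1504 rad,  Δλ = -2.9021 rad
q = Δφ/Δψ = 0.8827
d = R·√(Δφ² + q²Δλ²) = 6363·2.56615 = 16328 km

16328 km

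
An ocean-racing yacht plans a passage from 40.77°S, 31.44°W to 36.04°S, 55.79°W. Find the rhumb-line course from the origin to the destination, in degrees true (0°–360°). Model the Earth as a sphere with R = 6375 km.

Meridional parts: M(φ₁)=-0.7806, M(φ₂)=-0.6751 → ΔM = +0.1054;  Δλ = -0.4250 rad
tan C = Δλ / ΔM = -4.0316 → C = 283.93°

283.9°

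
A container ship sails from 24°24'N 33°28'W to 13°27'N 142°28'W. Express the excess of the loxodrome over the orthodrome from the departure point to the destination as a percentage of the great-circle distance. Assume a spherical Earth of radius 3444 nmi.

Great circle: σ = 1.7643 rad → d_gc = Rσ = 6076.2 nmi
Rhumb: Δφ = -0.1911, Δλ = -1.9024, Δψ = -0.2024, q = Δφ/Δψ = 0.9442 → d_rh = R√(Δφ²+q²Δλ²) = 6221.0 nmi
Excess = (6221.0 − 6076.2) / 6076.2 = 144.8 / 6076.2 = 2.38% ≈ 2.4%

2.4%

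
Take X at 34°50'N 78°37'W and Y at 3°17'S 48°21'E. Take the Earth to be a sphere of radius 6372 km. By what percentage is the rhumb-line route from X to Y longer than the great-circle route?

3.1%

Great circle: σ = 2.1241 rad → d_gc = Rσ = 13534.8 km
Rhumb: Δφ = -0.6653, Δλ = +2.2160, Δψ = -0.7066, q = Δφ/Δψ = 0.9415 → d_rh = R√(Δφ²+q²Δλ²) = 13953.2 km
Excess = (13953.2 − 13534.8) / 13534.8 = 418.4 / 13534.8 = 3.09% ≈ 3.1%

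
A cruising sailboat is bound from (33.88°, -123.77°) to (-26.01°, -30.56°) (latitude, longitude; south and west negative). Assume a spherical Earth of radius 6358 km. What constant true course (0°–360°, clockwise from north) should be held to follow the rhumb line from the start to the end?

Δψ = ln[tan(π/4+φ₂/2)/tan(π/4+φ₁/2)] = -1.0995
Δλ = +1.6268 rad (taken the short way round)
course = atan2(Δλ, Δψ) = 124.05°

124.1°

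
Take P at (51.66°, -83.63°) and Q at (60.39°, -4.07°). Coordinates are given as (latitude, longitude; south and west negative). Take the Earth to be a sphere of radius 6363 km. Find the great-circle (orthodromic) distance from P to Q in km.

cos σ = sin φ₁ sin φ₂ + cos φ₁ cos φ₂ cos Δλ
      = sin(51.66°)sin(60.39°) + cos(51.66°)cos(60.39°)cos(79.56°) = 0.7375
σ = 42.485° → d = Rσ = 6363·0.74150 = 4718 km

4718 km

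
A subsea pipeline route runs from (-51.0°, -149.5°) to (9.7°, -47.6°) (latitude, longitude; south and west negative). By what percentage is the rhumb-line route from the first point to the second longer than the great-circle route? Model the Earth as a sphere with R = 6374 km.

2.9%

Great circle: σ = 1.8326 rad → d_gc = Rσ = 11681.2 km
Rhumb: Δφ = +1.0594, Δλ = +1.7785, Δψ = +1.2082, q = Δφ/Δψ = 0.8768 → d_rh = R√(Δφ²+q²Δλ²) = 12016.6 km
Excess = (12016.6 − 11681.2) / 11681.2 = 335.4 / 11681.2 = 2.87% ≈ 2.9%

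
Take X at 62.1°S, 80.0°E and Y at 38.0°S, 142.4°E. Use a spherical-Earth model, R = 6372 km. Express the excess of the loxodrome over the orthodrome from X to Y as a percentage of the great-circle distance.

Great circle: σ = 0.7743 rad → d_gc = Rσ = 4933.6 km
Rhumb: Δφ = +0.4206, Δλ = +1.0891, Δψ = +0.6747, q = Δφ/Δψ = 0.6234 → d_rh = R√(Δφ²+q²Δλ²) = 5089.2 km
Excess = (5089.2 − 4933.6) / 4933.6 = 155.6 / 4933.6 = 3.154% ≈ 3.2%

3.2%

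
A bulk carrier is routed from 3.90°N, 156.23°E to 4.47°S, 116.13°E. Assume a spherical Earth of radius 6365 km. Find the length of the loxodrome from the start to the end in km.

Δψ = ln[tan(π/4+φ₂/2)/tan(π/4+φ₁/2)] = -0.1462;  Δφ = -0.1461 rad,  Δλ = -0.6999 rad
q = Δφ/Δψ = 0.9991
d = R·√(Δφ² + q²Δλ²) = 6365·0.71434 = 4547 km

4547 km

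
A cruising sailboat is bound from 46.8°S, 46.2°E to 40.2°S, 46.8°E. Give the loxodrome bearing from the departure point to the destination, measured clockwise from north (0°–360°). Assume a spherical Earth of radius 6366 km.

3.8°

Meridional parts: M(φ₁)=-0.9265, M(φ₂)=-0.7675 → ΔM = +0.1590;  Δλ = +0.0105 rad
tan C = Δλ / ΔM = +0.0658 → C = 3.77°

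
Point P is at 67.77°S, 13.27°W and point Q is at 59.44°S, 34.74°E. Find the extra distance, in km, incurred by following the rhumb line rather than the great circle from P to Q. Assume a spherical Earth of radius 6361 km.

Great circle: cos σ = sin φ₁ sin φ₂ + cos φ₁ cos φ₂ cos Δλ,  σ = 0.3877 rad → d_gc = 2466.2 km
Rhumb line: Δψ = +0.3297, q = Δφ/Δψ = 0.4410, d_rh = R√(Δφ²+q²Δλ²) = 2525.8 km
Excess = 2525.8 − 2466.2 = 59.6 ≈ 60 km

60 km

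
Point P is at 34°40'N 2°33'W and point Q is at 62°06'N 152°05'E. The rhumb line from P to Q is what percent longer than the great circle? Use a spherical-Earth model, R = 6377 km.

Great circle: σ = 1.4152 rad → d_gc = Rσ = 9025.0 km
Rhumb: Δφ = +0.4788, Δλ = +2.6989, Δψ = +0.7470, q = Δφ/Δψ = 0.6410 → d_rh = R√(Δφ²+q²Δλ²) = 11446.8 km
Excess = (11446.8 − 9025.0) / 9025.0 = 2421.8 / 9025.0 = 26.83% ≈ 26.8%

26.8%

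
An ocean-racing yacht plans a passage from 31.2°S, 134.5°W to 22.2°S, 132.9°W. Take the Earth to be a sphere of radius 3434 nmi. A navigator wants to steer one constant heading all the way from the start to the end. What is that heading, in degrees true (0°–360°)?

9.0°

Δψ = ln[tan(π/4+φ₂/2)/tan(π/4+φ₁/2)] = +0.1761
Δλ = +0.0279 rad (taken the short way round)
course = atan2(Δλ, Δψ) = 9.01°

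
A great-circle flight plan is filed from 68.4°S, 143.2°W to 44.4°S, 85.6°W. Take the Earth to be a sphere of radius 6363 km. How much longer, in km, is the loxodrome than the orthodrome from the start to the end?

129 km

Great circle: cos σ = sin φ₁ sin φ₂ + cos φ₁ cos φ₂ cos Δλ,  σ = 0.6576 rad → d_gc = 4184.3 km
Rhumb line: Δψ = +0.7901, q = Δφ/Δψ = 0.5302, d_rh = R√(Δφ²+q²Δλ²) = 4313.4 km
Excess = 4313.4 − 4184.3 = 129.1 ≈ 129 km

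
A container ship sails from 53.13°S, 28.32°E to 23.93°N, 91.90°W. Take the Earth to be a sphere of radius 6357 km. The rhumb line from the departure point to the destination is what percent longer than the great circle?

Great circle: σ = 2.2150 rad → d_gc = Rσ = 14080.5 km
Rhumb: Δφ = +1.3450, Δλ = -2.0982, Δψ = +1.5290, q = Δφ/Δψ = 0.8796 → d_rh = R√(Δφ²+q²Δλ²) = 14517.8 km
Excess = (14517.8 − 14080.5) / 14080.5 = 437.3 / 14080.5 = 3.11% ≈ 3.1%

3.1%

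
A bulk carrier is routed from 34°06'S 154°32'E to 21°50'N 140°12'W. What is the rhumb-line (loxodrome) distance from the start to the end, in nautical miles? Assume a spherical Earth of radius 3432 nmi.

5010 nmi

Rhumb course C = atan2(Δλ, Δψ) with Δψ = ln[tan(π/4+φ₂/2)/tan(π/4+φ₁/2)] = +1.0244, Δλ = +1.1391 → C = 48.04°
d = R·|Δφ| / |cos C| = 3432·0.97622 / 0.66867 = 5010 nmi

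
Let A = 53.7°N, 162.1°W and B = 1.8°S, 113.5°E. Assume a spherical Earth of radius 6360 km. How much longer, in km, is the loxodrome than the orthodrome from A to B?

245 km

Great circle: cos σ = sin φ₁ sin φ₂ + cos φ₁ cos φ₂ cos Δλ,  σ = 1.5384 rad → d_gc = 9784.0 km
Rhumb line: Δψ = -1.1467, q = Δφ/Δψ = 0.8447, d_rh = R√(Δφ²+q²Δλ²) = 10029.1 km
Excess = 10029.1 − 9784.0 = 245.1 ≈ 245 km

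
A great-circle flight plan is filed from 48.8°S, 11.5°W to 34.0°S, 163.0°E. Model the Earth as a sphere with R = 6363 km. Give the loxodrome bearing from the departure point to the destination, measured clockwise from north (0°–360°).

83.5°

Δψ = ln[tan(π/4+φ₂/2)/tan(π/4+φ₁/2)] = +0.3468
Δλ = +3.0456 rad (taken the short way round)
course = atan2(Δλ, Δψ) = 83.50°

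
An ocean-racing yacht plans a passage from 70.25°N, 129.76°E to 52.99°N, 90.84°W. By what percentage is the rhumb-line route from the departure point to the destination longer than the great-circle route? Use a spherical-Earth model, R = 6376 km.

Great circle: σ = 0.9309 rad → d_gc = Rσ = 5935.4 km
Rhumb: Δφ = -0.3012, Δλ = +2.4330, Δψ = -0.6537, q = Δφ/Δψ = 0.4608 → d_rh = R√(Δφ²+q²Δλ²) = 7402.2 km
Excess = (7402.2 − 5935.4) / 5935.4 = 1466.8 / 5935.4 = 24.71% ≈ 24.7%

24.7%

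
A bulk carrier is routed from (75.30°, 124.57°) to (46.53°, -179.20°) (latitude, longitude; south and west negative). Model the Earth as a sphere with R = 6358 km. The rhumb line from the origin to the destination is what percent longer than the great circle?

3.2%

Great circle: σ = 0.6451 rad → d_gc = Rσ = 4101.7 km
Rhumb: Δφ = -0.5021, Δλ = +0.9814, Δψ = -1.1284, q = Δφ/Δψ = 0.4450 → d_rh = R√(Δφ²+q²Δλ²) = 4231.1 km
Excess = (4231.1 − 4101.7) / 4101.7 = 129.4 / 4101.7 = 3.155% ≈ 3.2%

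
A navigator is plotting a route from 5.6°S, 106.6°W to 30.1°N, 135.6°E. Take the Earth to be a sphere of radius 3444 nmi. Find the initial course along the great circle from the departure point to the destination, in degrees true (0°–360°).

N = sin Δλ·cos φ₂ = -0.7653;  D = cos φ₁ sin φ₂ − sin φ₁ cos φ₂ cos Δλ = +0.4597
initial course = atan2(N, D) = 300.99°

301.0°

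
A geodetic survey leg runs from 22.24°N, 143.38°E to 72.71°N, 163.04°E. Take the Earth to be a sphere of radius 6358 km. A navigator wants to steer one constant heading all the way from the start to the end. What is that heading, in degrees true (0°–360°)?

13.0°

Δψ = ln[tan(π/4+φ₂/2)/tan(π/4+φ₁/2)] = +1.4853
Δλ = +0.3431 rad (taken the short way round)
course = atan2(Δλ, Δψ) = 13.01°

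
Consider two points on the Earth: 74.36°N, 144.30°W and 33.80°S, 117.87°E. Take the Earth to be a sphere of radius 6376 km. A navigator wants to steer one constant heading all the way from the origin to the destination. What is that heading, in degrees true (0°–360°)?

213.2°

Meridional parts: M(φ₁)=+1.9853, M(φ₂)=-0.6275 → ΔM = -2.6128;  Δλ = -1.7075 rad
tan C = Δλ / ΔM = +0.6535 → C = 213.16°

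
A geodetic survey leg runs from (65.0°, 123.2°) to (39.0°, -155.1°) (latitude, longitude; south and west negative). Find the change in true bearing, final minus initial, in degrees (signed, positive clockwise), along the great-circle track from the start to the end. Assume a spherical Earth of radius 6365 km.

+69.9°

Initial bearing θ₁ = atan2(sin Δλ cos φ₂, cos φ₁ sin φ₂ − sin φ₁ cos φ₂ cos Δλ) = 77.94°
Final bearing θ₂ = (initial bearing from the destination back to the start) + 180° = 147.87°
Δθ = θ₂ − θ₁ = +69.9°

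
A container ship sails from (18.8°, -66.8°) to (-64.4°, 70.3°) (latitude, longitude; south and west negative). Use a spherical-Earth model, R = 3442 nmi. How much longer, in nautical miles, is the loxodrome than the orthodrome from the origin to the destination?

687 nmi

Great circle: cos σ = sin φ₁ sin φ₂ + cos φ₁ cos φ₂ cos Δλ,  σ = 2.2022 rad → d_gc = 7579.91 nmi
Rhumb line: Δψ = -1.8161, q = Δφ/Δψ = 0.7996, d_rh = R√(Δφ²+q²Δλ²) = 8267.35 nmi
Excess = 8267.35 − 7579.91 = 687.44 ≈ 687 nmi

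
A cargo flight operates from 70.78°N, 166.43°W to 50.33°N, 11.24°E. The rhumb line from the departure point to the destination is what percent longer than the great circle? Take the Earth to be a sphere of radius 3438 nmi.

Great circle: σ = 1.0276 rad → d_gc = Rσ = 3533.0 nmi
Rhumb: Δφ = -0.3569, Δλ = +3.1009, Δψ = -0.7563, q = Δφ/Δψ = 0.4719 → d_rh = R√(Δφ²+q²Δλ²) = 5178.6 nmi
Excess = (5178.6 − 3533.0) / 3533.0 = 1645.6 / 3533.0 = 46.58% ≈ 46.6%

46.6%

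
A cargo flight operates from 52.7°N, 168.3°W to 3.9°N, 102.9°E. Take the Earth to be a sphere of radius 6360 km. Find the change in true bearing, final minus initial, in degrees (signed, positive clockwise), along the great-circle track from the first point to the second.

-54.0°

Initial bearing θ₁ = atan2(sin Δλ cos φ₂, cos φ₁ sin φ₂ − sin φ₁ cos φ₂ cos Δλ) = 271.41°
Final bearing θ₂ = (initial bearing from the destination back to the start) + 180° = 217.39°
Δθ = θ₂ − θ₁ = -54.0°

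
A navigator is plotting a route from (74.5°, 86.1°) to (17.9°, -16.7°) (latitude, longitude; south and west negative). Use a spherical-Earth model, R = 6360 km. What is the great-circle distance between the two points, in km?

cos σ = sin φ₁ sin φ₂ + cos φ₁ cos φ₂ cos Δλ
      = sin(74.50°)sin(17.90°) + cos(74.50°)cos(17.90°)cos(-102.80°) = 0.2398
σ = 76.123° → d = Rσ = 6360·1.32860 = 8450 km

8450 km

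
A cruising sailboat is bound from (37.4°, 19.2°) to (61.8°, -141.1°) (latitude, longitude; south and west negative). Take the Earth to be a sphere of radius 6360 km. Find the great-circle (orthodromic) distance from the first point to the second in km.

cos σ = sin φ₁ sin φ₂ + cos φ₁ cos φ₂ cos Δλ
      = sin(37.40°)sin(61.80°) + cos(37.40°)cos(61.80°)cos(-160.30°) = 0.1819
σ = 79.522° → d = Rσ = 6360·1.38793 = 8827 km

8827 km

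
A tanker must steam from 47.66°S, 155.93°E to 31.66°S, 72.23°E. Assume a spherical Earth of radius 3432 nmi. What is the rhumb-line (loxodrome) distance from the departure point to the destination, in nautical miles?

3948 nmi

Rhumb course C = atan2(Δλ, Δψ) with Δψ = ln[tan(π/4+φ₂/2)/tan(π/4+φ₁/2)] = +0.3656, Δλ = -1.4608 → C = 284.05°
d = R·|Δφ| / |cos C| = 3432·0.27925 / 0.24277 = 3948 nmi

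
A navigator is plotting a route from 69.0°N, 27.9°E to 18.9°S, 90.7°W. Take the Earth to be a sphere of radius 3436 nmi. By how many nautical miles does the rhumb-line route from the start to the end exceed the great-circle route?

487 nmi

Great circle: cos σ = sin φ₁ sin φ₂ + cos φ₁ cos φ₂ cos Δλ,  σ = 2.0541 rad → d_gc = 7057.9 nmi
Rhumb line: Δψ = -2.0216, q = Δφ/Δψ = 0.7589, d_rh = R√(Δφ²+q²Δλ²) = 7544.5 nmi
Excess = 7544.5 − 7057.9 = 486.6 ≈ 487 nmi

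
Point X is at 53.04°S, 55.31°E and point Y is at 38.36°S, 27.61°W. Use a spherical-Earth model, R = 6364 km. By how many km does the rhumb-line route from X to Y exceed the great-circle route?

Great circle: cos σ = sin φ₁ sin φ₂ + cos φ₁ cos φ₂ cos Δλ,  σ = 0.9836 rad → d_gc = 6259.8 km
Rhumb line: Δψ = +0.3700, q = Δφ/Δψ = 0.6924, d_rh = R√(Δφ²+q²Δλ²) = 6582.7 km
Excess = 6582.7 − 6259.8 = 322.9 ≈ 323 km

323 km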